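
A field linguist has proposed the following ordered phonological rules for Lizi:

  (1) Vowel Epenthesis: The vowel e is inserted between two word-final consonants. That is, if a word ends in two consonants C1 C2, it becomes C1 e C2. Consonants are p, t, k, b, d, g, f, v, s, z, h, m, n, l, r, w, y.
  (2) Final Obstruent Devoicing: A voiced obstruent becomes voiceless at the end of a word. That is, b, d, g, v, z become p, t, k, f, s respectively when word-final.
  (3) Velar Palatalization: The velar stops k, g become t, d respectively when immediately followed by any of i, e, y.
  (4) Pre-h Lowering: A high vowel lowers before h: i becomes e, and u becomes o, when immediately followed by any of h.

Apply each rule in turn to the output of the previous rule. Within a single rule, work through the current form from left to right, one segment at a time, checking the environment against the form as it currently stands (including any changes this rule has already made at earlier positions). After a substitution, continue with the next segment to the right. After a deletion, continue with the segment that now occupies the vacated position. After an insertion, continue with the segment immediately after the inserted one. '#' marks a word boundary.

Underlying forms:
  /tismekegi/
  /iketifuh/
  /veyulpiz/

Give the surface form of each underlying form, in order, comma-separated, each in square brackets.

[tismetedi], [itetifoh], [veyulpis]

/tismekegi/:
  (1) Vowel Epenthesis: no change — [tismekegi]
  (2) Final Obstruent Devoicing: no change — [tismekegi]
  (3) Velar Palatalization: [tismekegi] → [tismetedi]
  (4) Pre-h Lowering: no change — [tismetedi]
/iketifuh/:
  (1) Vowel Epenthesis: no change — [iketifuh]
  (2) Final Obstruent Devoicing: no change — [iketifuh]
  (3) Velar Palatalization: [iketifuh] → [itetifuh]
  (4) Pre-h Lowering: [itetifuh] → [itetifoh]
/veyulpiz/:
  (1) Vowel Epenthesis: no change — [veyulpiz]
  (2) Final Obstruent Devoicing: [veyulpiz] → [veyulpis]
  (3) Velar Palatalization: no change — [veyulpis]
  (4) Pre-h Lowering: no change — [veyulpis]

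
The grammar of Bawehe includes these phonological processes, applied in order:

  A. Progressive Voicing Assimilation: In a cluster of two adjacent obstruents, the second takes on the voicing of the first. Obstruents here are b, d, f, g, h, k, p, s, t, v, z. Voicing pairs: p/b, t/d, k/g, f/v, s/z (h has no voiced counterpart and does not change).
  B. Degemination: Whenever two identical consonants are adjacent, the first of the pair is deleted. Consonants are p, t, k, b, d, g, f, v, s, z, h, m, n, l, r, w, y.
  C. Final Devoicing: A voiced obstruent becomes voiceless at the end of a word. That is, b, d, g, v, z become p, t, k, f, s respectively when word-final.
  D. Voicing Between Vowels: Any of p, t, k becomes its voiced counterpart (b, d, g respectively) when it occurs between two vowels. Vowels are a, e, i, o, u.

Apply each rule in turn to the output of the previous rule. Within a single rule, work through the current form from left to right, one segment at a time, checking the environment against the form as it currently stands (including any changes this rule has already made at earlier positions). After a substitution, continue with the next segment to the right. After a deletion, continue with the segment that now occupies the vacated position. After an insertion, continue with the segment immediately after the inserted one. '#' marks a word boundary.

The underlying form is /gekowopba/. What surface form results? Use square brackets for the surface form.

A Progressive Voicing Assimilation: [gekowopba] → [gekowoppa]
B Degemination: [gekowoppa] → [gekowopa]
C Final Devoicing: no change — [gekowopa]
D Voicing Between Vowels: [gekowopa] → [gegowoba]

[gegowoba]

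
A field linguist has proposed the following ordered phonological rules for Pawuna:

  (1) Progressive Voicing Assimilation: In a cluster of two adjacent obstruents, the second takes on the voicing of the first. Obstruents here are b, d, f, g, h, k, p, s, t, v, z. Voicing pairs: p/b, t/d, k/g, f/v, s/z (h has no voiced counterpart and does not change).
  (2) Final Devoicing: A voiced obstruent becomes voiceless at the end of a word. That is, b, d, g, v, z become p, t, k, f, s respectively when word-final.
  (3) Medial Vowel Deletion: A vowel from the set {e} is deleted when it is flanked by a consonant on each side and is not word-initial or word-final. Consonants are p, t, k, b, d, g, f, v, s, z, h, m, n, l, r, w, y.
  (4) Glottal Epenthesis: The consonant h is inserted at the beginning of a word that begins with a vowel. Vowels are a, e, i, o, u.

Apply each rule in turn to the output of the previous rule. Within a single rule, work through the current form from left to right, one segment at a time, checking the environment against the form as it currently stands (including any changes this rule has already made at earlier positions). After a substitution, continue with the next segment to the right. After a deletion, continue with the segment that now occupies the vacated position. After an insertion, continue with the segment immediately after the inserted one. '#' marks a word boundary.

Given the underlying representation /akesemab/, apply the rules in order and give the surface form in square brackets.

[haksmap]

(1) Progressive Voicing Assimilation: no change — [akesemab]
(2) Final Devoicing: [akesemab] → [akesemap]
(3) Medial Vowel Deletion: [akesemap] → [aksmap]
(4) Glottal Epenthesis: [aksmap] → [haksmap]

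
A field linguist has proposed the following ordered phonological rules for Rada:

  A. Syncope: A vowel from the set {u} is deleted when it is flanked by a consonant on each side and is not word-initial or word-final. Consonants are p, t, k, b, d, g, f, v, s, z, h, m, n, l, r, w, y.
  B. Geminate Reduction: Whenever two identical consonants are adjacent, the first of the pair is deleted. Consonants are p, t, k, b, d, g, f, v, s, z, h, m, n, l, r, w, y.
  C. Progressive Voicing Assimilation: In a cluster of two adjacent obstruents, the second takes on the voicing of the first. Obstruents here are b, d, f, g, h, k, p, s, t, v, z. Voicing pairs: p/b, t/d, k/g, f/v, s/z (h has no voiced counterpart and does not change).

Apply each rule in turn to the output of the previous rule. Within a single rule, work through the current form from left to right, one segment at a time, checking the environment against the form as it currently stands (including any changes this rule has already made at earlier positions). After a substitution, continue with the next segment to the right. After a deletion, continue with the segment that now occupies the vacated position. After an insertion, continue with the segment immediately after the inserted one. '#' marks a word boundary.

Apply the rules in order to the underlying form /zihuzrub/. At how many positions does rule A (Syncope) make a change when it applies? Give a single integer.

A Syncope: [zihuzrub] → [zihzrb]
B Geminate Reduction: no change — [zihzrb]
C Progressive Voicing Assimilation: [zihzrb] → [zihsrb]
Rule A changed 2 position(s).

2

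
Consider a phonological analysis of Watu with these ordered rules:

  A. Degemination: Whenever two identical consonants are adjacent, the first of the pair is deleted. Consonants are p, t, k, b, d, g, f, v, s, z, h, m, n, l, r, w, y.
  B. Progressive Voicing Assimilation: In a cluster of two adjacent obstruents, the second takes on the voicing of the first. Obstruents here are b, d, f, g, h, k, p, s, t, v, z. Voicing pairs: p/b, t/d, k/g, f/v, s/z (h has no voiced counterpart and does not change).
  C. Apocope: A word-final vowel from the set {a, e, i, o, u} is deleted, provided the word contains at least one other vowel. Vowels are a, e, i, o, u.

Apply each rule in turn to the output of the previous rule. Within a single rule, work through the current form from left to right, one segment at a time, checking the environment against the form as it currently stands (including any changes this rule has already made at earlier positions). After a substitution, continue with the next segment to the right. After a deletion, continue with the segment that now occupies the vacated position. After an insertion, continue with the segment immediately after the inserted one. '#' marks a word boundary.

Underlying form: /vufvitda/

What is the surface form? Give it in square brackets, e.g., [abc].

[vuffitt]

A Degemination: no change — [vufvitda]
B Progressive Voicing Assimilation: [vufvitda] → [vuffitta]
C Apocope: [vuffitta] → [vuffitt]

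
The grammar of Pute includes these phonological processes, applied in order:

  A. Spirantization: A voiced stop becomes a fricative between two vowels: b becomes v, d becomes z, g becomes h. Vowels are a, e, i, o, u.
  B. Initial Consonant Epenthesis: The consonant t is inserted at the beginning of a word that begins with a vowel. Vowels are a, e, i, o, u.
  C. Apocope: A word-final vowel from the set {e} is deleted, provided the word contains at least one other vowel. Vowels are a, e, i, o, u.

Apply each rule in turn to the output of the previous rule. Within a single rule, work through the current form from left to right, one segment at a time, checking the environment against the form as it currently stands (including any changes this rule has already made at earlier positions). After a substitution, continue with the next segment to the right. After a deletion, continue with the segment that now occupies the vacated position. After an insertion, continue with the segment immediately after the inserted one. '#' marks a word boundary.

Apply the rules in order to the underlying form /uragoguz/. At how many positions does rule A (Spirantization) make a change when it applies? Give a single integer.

2

A Spirantization: [uragoguz] → [urahohuz]
B Initial Consonant Epenthesis: [urahohuz] → [turahohuz]
C Apocope: no change — [turahohuz]
Rule A changed 2 position(s).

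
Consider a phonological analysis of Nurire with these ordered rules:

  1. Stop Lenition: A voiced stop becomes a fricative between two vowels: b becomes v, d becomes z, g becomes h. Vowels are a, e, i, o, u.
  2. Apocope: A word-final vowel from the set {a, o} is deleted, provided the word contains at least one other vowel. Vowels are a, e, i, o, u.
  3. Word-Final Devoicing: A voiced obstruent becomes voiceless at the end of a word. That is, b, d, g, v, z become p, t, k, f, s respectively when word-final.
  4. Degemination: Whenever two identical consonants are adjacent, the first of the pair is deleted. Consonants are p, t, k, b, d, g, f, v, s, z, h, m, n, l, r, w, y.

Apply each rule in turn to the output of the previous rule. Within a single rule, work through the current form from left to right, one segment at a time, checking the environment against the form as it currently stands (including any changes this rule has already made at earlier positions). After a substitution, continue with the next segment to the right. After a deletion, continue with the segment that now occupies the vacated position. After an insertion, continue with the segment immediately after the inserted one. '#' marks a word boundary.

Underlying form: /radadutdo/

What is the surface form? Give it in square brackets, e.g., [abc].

[razazut]

1 Stop Lenition: [radadutdo] → [razazutdo]
2 Apocope: [razazutdo] → [razazutd]
3 Word-Final Devoicing: [razazutd] → [razazutt]
4 Degemination: [razazutt] → [razazut]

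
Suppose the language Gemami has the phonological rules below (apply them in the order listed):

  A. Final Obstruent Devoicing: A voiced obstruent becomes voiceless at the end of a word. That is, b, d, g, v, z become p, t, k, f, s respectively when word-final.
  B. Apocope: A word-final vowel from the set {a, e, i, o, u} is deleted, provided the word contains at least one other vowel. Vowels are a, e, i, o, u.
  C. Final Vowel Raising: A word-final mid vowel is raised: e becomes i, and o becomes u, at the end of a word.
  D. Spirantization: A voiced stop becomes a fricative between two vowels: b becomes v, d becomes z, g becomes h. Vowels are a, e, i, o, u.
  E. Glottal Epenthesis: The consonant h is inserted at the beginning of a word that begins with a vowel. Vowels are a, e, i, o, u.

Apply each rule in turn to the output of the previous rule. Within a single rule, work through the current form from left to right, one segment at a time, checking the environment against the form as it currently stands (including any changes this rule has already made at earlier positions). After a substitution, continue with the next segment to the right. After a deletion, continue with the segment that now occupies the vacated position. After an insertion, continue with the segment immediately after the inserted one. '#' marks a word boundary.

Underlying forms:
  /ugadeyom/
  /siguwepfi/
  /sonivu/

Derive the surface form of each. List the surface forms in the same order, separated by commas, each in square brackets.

/ugadeyom/:
  A Final Obstruent Devoicing: no change — [ugadeyom]
  B Apocope: no change — [ugadeyom]
  C Final Vowel Raising: no change — [ugadeyom]
  D Spirantization: [ugadeyom] → [uhazeyom]
  E Glottal Epenthesis: [uhazeyom] → [huhazeyom]
/siguwepfi/:
  A Final Obstruent Devoicing: no change — [siguwepfi]
  B Apocope: [siguwepfi] → [siguwepf]
  C Final Vowel Raising: no change — [siguwepf]
  D Spirantization: [siguwepf] → [sihuwepf]
  E Glottal Epenthesis: no change — [sihuwepf]
/sonivu/:
  A Final Obstruent Devoicing: no change — [sonivu]
  B Apocope: [sonivu] → [soniv]
  C Final Vowel Raising: no change — [soniv]
  D Spirantization: no change — [soniv]
  E Glottal Epenthesis: no change — [soniv]

[huhazeyom], [sihuwepf], [soniv]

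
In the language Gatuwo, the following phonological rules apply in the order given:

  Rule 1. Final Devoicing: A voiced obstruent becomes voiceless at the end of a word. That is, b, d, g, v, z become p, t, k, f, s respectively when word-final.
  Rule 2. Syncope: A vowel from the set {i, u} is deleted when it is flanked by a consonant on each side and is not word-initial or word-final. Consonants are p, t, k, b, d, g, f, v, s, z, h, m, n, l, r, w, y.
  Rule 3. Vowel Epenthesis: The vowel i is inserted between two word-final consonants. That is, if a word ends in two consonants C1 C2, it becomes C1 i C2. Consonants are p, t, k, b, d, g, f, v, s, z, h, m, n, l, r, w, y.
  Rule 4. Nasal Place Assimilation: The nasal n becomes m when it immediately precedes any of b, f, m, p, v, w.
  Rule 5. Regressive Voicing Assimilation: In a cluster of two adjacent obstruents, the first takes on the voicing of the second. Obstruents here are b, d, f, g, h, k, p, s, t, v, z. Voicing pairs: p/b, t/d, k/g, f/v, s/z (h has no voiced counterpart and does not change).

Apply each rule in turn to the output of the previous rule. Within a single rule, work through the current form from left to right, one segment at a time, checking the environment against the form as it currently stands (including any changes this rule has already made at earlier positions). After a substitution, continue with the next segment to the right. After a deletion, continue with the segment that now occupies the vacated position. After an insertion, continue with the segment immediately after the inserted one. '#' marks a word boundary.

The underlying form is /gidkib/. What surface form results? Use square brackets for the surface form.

Rule 1 Final Devoicing: [gidkib] → [gidkip]
Rule 2 Syncope: [gidkip] → [gdkp]
Rule 3 Vowel Epenthesis: [gdkp] → [gdkip]
Rule 4 Nasal Place Assimilation: no change — [gdkip]
Rule 5 Regressive Voicing Assimilation: [gdkip] → [gtkip]

[gtkip]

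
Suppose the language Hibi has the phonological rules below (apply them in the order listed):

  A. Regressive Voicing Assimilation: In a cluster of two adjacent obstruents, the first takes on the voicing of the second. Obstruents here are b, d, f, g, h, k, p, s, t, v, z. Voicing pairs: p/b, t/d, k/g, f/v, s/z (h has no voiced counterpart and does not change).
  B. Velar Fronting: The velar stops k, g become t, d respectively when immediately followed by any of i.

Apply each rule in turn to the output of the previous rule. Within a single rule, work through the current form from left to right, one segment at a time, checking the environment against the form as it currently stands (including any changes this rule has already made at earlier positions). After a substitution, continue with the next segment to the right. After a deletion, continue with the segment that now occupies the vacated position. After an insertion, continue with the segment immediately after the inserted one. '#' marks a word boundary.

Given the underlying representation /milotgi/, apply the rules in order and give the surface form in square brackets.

[miloddi]

A Regressive Voicing Assimilation: [milotgi] → [milodgi]
B Velar Fronting: [milodgi] → [miloddi]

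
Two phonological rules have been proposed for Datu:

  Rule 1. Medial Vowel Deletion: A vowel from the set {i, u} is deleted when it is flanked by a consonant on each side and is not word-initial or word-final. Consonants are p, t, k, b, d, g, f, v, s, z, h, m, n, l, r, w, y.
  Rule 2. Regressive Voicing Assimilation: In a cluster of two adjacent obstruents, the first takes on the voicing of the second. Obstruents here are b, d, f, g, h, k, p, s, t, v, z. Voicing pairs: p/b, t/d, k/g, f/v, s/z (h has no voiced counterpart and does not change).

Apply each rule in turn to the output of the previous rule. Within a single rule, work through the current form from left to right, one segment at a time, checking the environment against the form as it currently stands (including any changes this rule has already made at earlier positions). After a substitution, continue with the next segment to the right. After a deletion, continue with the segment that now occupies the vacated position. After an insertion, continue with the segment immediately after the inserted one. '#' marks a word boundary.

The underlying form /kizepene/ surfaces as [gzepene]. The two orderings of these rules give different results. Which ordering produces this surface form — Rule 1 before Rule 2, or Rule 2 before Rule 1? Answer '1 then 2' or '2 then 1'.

1 then 2

Order 1 then 2:
  1 Medial Vowel Deletion: [kizepene] → [kzepene]
  2 Regressive Voicing Assimilation: [kzepene] → [gzepene]
  result: [gzepene]
Order 2 then 1:
  2 Regressive Voicing Assimilation: no change — [kizepene]
  1 Medial Vowel Deletion: [kizepene] → [kzepene]
  result: [kzepene]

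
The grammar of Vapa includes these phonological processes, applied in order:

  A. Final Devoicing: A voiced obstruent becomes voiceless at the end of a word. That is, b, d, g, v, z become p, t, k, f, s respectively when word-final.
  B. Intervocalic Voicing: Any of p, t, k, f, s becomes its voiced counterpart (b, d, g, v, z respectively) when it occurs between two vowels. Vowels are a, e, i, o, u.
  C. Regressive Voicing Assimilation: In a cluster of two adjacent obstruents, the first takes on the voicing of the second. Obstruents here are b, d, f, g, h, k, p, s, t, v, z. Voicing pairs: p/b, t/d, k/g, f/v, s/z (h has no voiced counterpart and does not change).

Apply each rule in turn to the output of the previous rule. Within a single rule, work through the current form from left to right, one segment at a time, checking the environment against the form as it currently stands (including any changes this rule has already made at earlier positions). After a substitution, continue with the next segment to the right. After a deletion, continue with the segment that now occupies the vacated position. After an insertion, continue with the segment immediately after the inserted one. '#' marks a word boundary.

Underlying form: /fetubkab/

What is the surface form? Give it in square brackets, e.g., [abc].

A Final Devoicing: [fetubkab] → [fetubkap]
B Intervocalic Voicing: [fetubkap] → [fedubkap]
C Regressive Voicing Assimilation: [fedubkap] → [fedupkap]

[fedupkap]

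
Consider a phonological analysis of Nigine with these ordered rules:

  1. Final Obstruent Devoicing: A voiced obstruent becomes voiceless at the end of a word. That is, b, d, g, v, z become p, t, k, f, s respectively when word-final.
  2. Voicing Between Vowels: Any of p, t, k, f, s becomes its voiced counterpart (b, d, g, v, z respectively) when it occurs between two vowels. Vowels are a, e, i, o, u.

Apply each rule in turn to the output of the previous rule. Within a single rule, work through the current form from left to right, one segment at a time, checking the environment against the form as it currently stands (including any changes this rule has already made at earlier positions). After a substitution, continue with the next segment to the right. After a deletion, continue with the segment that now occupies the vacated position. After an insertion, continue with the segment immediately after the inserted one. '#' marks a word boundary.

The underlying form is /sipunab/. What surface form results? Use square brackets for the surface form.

[sibunap]

1 Final Obstruent Devoicing: [sipunab] → [sipunap]
2 Voicing Between Vowels: [sipunap] → [sibunap]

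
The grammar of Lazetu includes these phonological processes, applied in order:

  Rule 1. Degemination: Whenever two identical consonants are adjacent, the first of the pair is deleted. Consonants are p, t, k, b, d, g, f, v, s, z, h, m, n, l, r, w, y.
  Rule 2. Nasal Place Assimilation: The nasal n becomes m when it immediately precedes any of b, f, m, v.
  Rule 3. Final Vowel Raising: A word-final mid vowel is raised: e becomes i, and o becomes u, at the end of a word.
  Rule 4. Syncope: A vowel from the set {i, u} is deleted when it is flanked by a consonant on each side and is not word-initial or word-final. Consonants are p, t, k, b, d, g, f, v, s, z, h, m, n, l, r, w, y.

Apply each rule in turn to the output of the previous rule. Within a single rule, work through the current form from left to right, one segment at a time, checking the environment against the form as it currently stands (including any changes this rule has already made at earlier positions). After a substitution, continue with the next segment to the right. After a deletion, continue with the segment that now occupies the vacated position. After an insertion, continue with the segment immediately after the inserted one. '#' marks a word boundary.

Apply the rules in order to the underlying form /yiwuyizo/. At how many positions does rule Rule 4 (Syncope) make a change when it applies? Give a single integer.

3

Rule 1 Degemination: no change — [yiwuyizo]
Rule 2 Nasal Place Assimilation: no change — [yiwuyizo]
Rule 3 Final Vowel Raising: [yiwuyizo] → [yiwuyizu]
Rule 4 Syncope: [yiwuyizu] → [ywyzu]
Rule Rule 4 changed 3 position(s).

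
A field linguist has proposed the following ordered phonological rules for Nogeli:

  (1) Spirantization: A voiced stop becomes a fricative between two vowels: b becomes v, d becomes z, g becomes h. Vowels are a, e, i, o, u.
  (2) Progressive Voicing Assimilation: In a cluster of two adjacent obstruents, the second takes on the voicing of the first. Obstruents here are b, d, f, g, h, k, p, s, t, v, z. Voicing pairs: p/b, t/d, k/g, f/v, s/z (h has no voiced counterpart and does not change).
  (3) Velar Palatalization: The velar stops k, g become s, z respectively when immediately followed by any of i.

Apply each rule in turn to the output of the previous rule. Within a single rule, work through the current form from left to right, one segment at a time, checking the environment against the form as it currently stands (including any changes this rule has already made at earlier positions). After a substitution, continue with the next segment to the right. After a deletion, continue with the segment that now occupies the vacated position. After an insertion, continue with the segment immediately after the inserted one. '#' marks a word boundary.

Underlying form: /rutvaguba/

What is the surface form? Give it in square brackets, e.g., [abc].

(1) Spirantization: [rutvaguba] → [rutvahuva]
(2) Progressive Voicing Assimilation: [rutvahuva] → [rutfahuva]
(3) Velar Palatalization: no change — [rutfahuva]

[rutfahuva]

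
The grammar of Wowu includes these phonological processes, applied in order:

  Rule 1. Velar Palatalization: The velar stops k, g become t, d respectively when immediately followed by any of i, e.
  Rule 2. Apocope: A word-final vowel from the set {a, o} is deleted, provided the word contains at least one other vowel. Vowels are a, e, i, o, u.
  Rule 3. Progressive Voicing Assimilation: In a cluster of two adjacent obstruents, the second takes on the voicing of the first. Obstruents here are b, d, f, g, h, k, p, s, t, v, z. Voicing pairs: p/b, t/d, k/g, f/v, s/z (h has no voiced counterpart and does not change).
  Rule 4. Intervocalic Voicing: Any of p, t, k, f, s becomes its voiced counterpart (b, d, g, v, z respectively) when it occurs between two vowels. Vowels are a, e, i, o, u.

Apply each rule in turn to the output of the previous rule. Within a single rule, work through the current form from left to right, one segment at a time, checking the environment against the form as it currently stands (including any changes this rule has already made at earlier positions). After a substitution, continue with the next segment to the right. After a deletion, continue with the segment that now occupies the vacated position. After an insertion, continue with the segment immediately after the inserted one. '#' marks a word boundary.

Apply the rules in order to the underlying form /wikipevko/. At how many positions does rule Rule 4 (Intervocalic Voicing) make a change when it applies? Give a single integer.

2

Rule 1 Velar Palatalization: [wikipevko] → [witipevko]
Rule 2 Apocope: [witipevko] → [witipevk]
Rule 3 Progressive Voicing Assimilation: [witipevk] → [witipevg]
Rule 4 Intervocalic Voicing: [witipevg] → [widibevg]
Rule Rule 4 changed 2 position(s).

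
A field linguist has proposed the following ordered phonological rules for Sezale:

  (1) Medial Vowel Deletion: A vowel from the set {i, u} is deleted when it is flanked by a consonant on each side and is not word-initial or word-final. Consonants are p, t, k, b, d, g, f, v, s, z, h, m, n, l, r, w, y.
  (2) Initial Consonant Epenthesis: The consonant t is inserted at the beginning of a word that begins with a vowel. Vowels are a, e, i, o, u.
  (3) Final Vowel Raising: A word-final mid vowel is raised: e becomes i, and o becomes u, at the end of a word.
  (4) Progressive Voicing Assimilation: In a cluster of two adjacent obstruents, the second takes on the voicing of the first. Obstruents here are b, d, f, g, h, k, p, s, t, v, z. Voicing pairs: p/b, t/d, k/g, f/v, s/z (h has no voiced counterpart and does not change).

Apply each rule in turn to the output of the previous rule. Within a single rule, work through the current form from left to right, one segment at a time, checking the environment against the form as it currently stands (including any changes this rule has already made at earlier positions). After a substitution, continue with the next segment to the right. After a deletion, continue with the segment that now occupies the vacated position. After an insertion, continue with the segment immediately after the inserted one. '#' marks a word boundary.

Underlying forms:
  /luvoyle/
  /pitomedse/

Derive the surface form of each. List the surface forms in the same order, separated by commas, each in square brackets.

[lvoyli], [ptomedzi]

/luvoyle/:
  (1) Medial Vowel Deletion: [luvoyle] → [lvoyle]
  (2) Initial Consonant Epenthesis: no change — [lvoyle]
  (3) Final Vowel Raising: [lvoyle] → [lvoyli]
  (4) Progressive Voicing Assimilation: no change — [lvoyli]
/pitomedse/:
  (1) Medial Vowel Deletion: [pitomedse] → [ptomedse]
  (2) Initial Consonant Epenthesis: no change — [ptomedse]
  (3) Final Vowel Raising: [ptomedse] → [ptomedsi]
  (4) Progressive Voicing Assimilation: [ptomedsi] → [ptomedzi]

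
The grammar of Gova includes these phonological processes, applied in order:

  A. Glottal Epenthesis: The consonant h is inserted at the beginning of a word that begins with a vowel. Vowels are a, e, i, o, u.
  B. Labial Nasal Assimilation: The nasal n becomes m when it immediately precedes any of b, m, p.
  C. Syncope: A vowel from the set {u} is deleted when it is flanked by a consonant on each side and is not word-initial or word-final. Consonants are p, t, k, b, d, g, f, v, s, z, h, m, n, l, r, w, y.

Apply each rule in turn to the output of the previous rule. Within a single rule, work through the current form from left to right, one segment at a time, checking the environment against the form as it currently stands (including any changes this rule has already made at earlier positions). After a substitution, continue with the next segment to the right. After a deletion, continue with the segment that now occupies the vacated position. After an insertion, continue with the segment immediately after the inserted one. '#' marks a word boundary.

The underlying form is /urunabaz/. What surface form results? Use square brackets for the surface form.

A Glottal Epenthesis: [urunabaz] → [hurunabaz]
B Labial Nasal Assimilation: no change — [hurunabaz]
C Syncope: [hurunabaz] → [hrnabaz]

[hrnabaz]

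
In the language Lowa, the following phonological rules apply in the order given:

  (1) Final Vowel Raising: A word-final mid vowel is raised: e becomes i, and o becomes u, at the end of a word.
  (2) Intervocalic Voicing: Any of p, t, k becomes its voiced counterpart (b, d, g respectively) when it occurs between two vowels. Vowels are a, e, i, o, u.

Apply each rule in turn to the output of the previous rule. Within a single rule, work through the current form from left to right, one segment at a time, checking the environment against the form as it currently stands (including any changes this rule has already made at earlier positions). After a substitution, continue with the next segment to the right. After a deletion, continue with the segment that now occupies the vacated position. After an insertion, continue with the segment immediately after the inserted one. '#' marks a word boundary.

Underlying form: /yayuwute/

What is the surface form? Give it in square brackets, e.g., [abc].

(1) Final Vowel Raising: [yayuwute] → [yayuwuti]
(2) Intervocalic Voicing: [yayuwuti] → [yayuwudi]

[yayuwudi]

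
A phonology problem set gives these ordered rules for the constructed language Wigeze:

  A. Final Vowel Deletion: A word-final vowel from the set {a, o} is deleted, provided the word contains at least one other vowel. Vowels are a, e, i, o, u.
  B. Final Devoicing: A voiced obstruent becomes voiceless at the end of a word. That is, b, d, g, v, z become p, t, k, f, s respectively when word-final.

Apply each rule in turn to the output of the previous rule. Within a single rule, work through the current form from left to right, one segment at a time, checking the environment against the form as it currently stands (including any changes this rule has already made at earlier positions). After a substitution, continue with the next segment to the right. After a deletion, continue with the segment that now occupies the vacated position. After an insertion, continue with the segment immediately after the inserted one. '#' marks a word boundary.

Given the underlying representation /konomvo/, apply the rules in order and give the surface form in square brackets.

[konomf]

A Final Vowel Deletion: [konomvo] → [konomv]
B Final Devoicing: [konomv] → [konomf]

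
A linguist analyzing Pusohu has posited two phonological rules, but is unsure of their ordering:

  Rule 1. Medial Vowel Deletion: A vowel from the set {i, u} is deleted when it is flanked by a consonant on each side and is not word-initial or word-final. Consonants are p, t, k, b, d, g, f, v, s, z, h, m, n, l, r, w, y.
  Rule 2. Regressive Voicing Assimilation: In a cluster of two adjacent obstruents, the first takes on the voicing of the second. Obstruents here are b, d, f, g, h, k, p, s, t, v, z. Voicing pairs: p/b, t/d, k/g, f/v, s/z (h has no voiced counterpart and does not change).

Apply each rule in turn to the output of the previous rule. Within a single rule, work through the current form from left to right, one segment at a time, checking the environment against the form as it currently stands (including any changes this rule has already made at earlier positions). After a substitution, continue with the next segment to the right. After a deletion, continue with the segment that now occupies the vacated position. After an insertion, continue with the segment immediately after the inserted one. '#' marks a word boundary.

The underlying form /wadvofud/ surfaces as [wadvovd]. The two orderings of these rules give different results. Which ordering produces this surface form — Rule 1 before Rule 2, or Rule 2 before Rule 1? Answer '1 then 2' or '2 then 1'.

Order 1 then 2:
  1 Medial Vowel Deletion: [wadvofud] → [wadvofd]
  2 Regressive Voicing Assimilation: [wadvofd] → [wadvovd]
  result: [wadvovd]
Order 2 then 1:
  2 Regressive Voicing Assimilation: no change — [wadvofud]
  1 Medial Vowel Deletion: [wadvofud] → [wadvofd]
  result: [wadvofd]

1 then 2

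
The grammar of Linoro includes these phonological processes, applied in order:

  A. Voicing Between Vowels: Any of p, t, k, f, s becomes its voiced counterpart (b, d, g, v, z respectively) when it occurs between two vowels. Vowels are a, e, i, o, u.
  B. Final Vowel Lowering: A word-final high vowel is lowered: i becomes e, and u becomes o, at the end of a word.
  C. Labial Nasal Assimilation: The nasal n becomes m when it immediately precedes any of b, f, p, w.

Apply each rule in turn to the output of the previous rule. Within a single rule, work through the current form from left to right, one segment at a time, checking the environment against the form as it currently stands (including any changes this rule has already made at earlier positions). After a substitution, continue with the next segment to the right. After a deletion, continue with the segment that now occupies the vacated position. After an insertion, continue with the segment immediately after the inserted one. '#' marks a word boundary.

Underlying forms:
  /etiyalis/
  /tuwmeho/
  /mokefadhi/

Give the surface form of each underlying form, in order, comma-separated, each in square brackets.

[ediyalis], [tuwmeho], [mogevadhe]

/etiyalis/:
  A Voicing Between Vowels: [etiyalis] → [ediyalis]
  B Final Vowel Lowering: no change — [ediyalis]
  C Labial Nasal Assimilation: no change — [ediyalis]
/tuwmeho/:
  A Voicing Between Vowels: no change — [tuwmeho]
  B Final Vowel Lowering: no change — [tuwmeho]
  C Labial Nasal Assimilation: no change — [tuwmeho]
/mokefadhi/:
  A Voicing Between Vowels: [mokefadhi] → [mogevadhi]
  B Final Vowel Lowering: [mogevadhi] → [mogevadhe]
  C Labial Nasal Assimilation: no change — [mogevadhe]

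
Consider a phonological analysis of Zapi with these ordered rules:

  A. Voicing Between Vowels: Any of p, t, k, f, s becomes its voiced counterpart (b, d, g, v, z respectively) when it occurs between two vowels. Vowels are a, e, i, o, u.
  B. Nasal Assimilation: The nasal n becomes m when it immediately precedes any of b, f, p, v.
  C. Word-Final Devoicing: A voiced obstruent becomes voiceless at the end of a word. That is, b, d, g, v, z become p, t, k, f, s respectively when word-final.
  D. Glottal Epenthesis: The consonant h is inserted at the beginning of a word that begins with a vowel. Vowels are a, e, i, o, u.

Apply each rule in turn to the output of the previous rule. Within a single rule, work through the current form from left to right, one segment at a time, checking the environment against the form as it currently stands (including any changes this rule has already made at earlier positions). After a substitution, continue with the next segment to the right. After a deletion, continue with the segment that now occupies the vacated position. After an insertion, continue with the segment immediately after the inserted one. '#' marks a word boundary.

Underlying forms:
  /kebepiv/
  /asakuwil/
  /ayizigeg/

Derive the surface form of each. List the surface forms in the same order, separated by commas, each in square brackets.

[kebebif], [hazaguwil], [hayizigek]

/kebepiv/:
  A Voicing Between Vowels: [kebepiv] → [kebebiv]
  B Nasal Assimilation: no change — [kebebiv]
  C Word-Final Devoicing: [kebebiv] → [kebebif]
  D Glottal Epenthesis: no change — [kebebif]
/asakuwil/:
  A Voicing Between Vowels: [asakuwil] → [azaguwil]
  B Nasal Assimilation: no change — [azaguwil]
  C Word-Final Devoicing: no change — [azaguwil]
  D Glottal Epenthesis: [azaguwil] → [hazaguwil]
/ayizigeg/:
  A Voicing Between Vowels: no change — [ayizigeg]
  B Nasal Assimilation: no change — [ayizigeg]
  C Word-Final Devoicing: [ayizigeg] → [ayizigek]
  D Glottal Epenthesis: [ayizigek] → [hayizigek]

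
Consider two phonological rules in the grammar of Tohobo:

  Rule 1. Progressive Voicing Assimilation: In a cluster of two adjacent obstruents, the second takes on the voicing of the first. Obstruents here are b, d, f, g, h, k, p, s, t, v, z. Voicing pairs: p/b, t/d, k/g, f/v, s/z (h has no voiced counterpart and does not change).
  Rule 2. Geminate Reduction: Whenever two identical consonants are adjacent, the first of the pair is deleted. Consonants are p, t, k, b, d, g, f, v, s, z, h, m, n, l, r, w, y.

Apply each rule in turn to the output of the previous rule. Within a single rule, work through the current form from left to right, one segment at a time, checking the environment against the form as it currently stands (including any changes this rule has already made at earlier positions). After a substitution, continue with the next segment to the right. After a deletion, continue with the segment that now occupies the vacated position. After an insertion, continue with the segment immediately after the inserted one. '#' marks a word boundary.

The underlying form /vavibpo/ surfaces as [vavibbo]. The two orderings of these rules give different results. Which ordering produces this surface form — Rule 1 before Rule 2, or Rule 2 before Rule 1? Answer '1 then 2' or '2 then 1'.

Order 1 then 2:
  1 Progressive Voicing Assimilation: [vavibpo] → [vavibbo]
  2 Geminate Reduction: [vavibbo] → [vavibo]
  result: [vavibo]
Order 2 then 1:
  2 Geminate Reduction: no change — [vavibpo]
  1 Progressive Voicing Assimilation: [vavibpo] → [vavibbo]
  result: [vavibbo]

2 then 1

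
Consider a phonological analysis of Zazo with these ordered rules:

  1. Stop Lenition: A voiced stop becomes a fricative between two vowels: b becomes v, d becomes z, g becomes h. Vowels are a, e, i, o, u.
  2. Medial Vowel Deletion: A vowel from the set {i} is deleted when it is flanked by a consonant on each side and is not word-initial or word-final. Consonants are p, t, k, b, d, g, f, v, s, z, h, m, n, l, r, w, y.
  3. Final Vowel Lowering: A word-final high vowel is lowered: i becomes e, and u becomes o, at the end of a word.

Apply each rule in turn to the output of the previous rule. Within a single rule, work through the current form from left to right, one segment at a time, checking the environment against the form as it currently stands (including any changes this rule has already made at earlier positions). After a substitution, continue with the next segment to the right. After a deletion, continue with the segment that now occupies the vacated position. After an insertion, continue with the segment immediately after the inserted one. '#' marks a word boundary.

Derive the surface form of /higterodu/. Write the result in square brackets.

[hgterozo]

1 Stop Lenition: [higterodu] → [higterozu]
2 Medial Vowel Deletion: [higterozu] → [hgterozu]
3 Final Vowel Lowering: [hgterozu] → [hgterozo]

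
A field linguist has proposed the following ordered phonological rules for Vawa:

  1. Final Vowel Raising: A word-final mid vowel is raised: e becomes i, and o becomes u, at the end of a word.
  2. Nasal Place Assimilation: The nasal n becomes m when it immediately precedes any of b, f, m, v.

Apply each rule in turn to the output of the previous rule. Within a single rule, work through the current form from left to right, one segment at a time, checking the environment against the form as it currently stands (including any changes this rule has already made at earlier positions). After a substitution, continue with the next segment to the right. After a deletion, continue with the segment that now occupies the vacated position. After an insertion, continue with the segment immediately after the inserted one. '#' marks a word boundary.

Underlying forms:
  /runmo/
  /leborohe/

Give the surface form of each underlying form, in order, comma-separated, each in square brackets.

/runmo/:
  1 Final Vowel Raising: [runmo] → [runmu]
  2 Nasal Place Assimilation: [runmu] → [rummu]
/leborohe/:
  1 Final Vowel Raising: [leborohe] → [leborohi]
  2 Nasal Place Assimilation: no change — [leborohi]

[rummu], [leborohi]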